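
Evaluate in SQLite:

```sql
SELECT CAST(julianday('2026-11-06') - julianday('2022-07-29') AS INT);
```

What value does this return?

1561

2 days remain in July 2022 after the 29th (31 − 29).
Full months from August 2022 through October 2026 contribute their day counts.
Then 6 days into November 2026.
Total: 2 + 31 + 30 + 31 + 30 + 31 + 31 + 28 + 31 + 30 + 31 + 30 + 31 + 31 + 30 + 31 + 30 + 31 + 31 + 29 + 31 + 30 + 31 + 30 + 31 + 31 + 30 + 31 + 30 + 31 + 31 + 28 + 31 + 30 + 31 + 30 + 31 + 31 + 30 + 31 + 30 + 31 + 31 + 28 + 31 + 30 + 31 + 30 + 31 + 31 + 30 + 31 + 6 = 1561.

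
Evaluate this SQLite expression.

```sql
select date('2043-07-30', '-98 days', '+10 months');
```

Applying '-98 days' to 2043-07-30: counting 98 days back gives 2043-04-23.
Adding +10 months to 2043-04-23 gives 2044-02-23.

2044-02-23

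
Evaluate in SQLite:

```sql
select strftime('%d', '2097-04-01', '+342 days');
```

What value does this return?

09

First apply '+342 days': 2097-04-01 → 2098-03-09.
`%d` extracts the 2-digit day of month: 09.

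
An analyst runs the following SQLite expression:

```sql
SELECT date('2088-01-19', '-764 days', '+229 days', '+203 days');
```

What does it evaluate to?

2087-02-21

Applying '-764 days' to 2088-01-19: counting 764 days back gives 2085-12-16.
Applying '+229 days' to 2085-12-16: counting 229 days forward gives 2086-08-02.
Applying '+203 days' to 2086-08-02: counting 203 days forward gives 2087-02-21.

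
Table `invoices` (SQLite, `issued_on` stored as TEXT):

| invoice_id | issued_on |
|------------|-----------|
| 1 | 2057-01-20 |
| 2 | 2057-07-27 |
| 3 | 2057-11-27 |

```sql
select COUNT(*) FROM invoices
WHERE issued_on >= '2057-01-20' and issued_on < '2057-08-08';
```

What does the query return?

2

Rows in [2057-01-20, 2057-08-08): 2057-01-20, 2057-07-27 → 2 rows.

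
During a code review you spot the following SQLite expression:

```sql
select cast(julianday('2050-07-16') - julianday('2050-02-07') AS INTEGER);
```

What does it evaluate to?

159

21 days remain in February 2050 after the 7th (28 − 7).
March 2050: 31 days.
April 2050: 30 days.
May 2050: 31 days.
June 2050: 30 days.
Then 16 days into July 2050.
Total: 21 + 31 + 30 + 31 + 30 + 16 = 159.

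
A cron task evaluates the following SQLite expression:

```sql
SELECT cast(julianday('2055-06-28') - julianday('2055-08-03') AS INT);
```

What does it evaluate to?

-36

2 days remain in June 2055 after the 28th (30 − 28).
July 2055: 31 days.
Then 3 days into August 2055.
Total: 2 + 31 + 3 = 36.
The subtraction is earlier − later, so the result is −36 → -36.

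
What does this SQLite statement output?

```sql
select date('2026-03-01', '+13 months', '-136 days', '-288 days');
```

2026-02-01

Adding +13 months to 2026-03-01 gives 2027-04-01.
Applying '-136 days' to 2027-04-01: counting 136 days back gives 2026-11-16.
Applying '-288 days' to 2026-11-16: counting 288 days back gives 2026-02-01.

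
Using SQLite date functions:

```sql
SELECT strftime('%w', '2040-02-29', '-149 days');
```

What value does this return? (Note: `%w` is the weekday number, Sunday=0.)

1

First apply '-149 days': 2040-02-29 → 2039-10-03.
2039-10-03 is a Monday; with Sunday=0 that is 1.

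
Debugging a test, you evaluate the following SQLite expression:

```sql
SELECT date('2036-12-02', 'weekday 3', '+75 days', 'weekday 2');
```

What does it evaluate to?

`weekday 3` advances to the next Wednesday; 2036-12-02 is a Tuesday, so it moves forward to 2036-12-03.
Applying '+75 days' to 2036-12-03: counting 75 days forward gives 2037-02-16.
`weekday 2` advances to the next Tuesday; 2037-02-16 is a Monday, so it moves forward to 2037-02-17.

2037-02-17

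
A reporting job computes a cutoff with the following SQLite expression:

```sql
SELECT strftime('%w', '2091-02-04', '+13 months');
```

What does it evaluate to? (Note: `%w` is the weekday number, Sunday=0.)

First apply '+13 months': 2091-02-04 → 2092-03-04.
2092-03-04 is a Tuesday; with Sunday=0 that is 2.

2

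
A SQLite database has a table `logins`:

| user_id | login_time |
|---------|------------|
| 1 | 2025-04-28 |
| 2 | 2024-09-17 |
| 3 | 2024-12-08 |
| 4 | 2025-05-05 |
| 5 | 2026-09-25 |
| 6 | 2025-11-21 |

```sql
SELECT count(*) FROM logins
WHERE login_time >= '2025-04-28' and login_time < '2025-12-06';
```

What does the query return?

3

Rows in [2025-04-28, 2025-12-06): 2025-04-28, 2025-05-05, 2025-11-21 → 3 rows.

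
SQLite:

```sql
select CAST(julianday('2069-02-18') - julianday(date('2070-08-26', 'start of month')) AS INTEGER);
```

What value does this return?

-529

`start of month` rewinds 2070-08-26 to 2070-08-01.
10 days remain in February 2069 after the 18th (28 − 18).
Full months from March 2069 through July 2070 contribute their day counts.
Then 1 day into August 2070.
Total: 10 + 31 + 30 + 31 + 30 + 31 + 31 + 30 + 31 + 30 + 31 + 31 + 28 + 31 + 30 + 31 + 30 + 31 + 1 = 529.
The subtraction is earlier − later, so the result is −529 → -529.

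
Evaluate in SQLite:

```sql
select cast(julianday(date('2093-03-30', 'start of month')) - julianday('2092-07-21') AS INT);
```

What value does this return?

223

`start of month` rewinds 2093-03-30 to 2093-03-01.
10 days remain in July 2092 after the 21st (31 − 21).
Full months from August 2092 through February 2093 contribute their day counts.
Then 1 day into March 2093.
Total: 10 + 31 + 30 + 31 + 30 + 31 + 31 + 28 + 1 = 223.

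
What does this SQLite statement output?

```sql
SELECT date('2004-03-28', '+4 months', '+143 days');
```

2004-12-18

Adding +4 months to 2004-03-28 gives 2004-07-28.
Applying '+143 days' to 2004-07-28: counting 143 days forward gives 2004-12-18.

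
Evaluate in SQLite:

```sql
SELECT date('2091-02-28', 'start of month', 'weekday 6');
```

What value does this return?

2091-02-03

`start of month` rewinds 2091-02-28 to 2091-02-01.
`weekday 6` advances to the next Saturday; 2091-02-01 is a Thursday, so it moves forward to 2091-02-03.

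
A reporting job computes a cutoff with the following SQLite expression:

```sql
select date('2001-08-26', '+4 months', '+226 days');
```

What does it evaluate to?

Adding +4 months to 2001-08-26 gives 2001-12-26.
Applying '+226 days' to 2001-12-26: counting 226 days forward gives 2002-08-09.

2002-08-09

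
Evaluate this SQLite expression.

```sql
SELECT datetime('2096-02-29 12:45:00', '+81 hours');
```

+81 hours from 2096-02-29 12:45:00 is 2096-03-03 21:45:00 (crosses midnight).

2096-03-03 21:45:00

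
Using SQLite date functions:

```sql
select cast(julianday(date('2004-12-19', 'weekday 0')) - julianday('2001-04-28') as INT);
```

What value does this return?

1331

`weekday 0` advances to the next Sunday; 2004-12-19 is already a Sunday, so it stays at 2004-12-19.
2 days remain in April 2001 after the 28th (30 − 28).
Full months from May 2001 through November 2004 contribute their day counts.
Then 19 days into December 2004.
Total: 2 + 31 + 30 + 31 + 31 + 30 + 31 + 30 + 31 + 31 + 28 + 31 + 30 + 31 + 30 + 31 + 31 + 30 + 31 + 30 + 31 + 31 + 28 + 31 + 30 + 31 + 30 + 31 + 31 + 30 + 31 + 30 + 31 + 31 + 29 + 31 + 30 + 31 + 30 + 31 + 31 + 30 + 31 + 30 + 19 = 1331.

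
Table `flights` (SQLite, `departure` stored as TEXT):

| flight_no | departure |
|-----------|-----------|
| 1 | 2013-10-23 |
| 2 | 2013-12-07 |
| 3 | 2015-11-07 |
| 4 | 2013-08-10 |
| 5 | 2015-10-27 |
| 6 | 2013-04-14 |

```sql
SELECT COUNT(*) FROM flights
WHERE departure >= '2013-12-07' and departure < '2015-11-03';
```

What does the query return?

Rows in [2013-12-07, 2015-11-03): 2013-12-07, 2015-10-27 → 2 rows.

2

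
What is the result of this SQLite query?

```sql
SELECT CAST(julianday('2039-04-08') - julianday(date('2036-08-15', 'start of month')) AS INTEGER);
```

980

`start of month` rewinds 2036-08-15 to 2036-08-01.
30 days remain in August 2036 after the 1st (31 − 1).
Full months from September 2036 through March 2039 contribute their day counts.
Then 8 days into April 2039.
Total: 30 + 30 + 31 + 30 + 31 + 31 + 28 + 31 + 30 + 31 + 30 + 31 + 31 + 30 + 31 + 30 + 31 + 31 + 28 + 31 + 30 + 31 + 30 + 31 + 31 + 30 + 31 + 30 + 31 + 31 + 28 + 31 + 8 = 980.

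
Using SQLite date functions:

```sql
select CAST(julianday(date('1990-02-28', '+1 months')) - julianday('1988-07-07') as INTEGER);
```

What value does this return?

629

Adding +1 month to 1990-02-28 gives 1990-03-28.
24 days remain in July 1988 after the 7th (31 − 7).
Full months from August 1988 through February 1990 contribute their day counts.
Then 28 days into March 1990.
Total: 24 + 31 + 30 + 31 + 30 + 31 + 31 + 28 + 31 + 30 + 31 + 30 + 31 + 31 + 30 + 31 + 30 + 31 + 31 + 28 + 28 = 629.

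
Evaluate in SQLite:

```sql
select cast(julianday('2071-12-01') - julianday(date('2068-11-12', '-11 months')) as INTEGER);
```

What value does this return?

1450

Adding -11 months to 2068-11-12 gives 2067-12-12.
19 days remain in December 2067 after the 12th (31 − 12).
Full months from January 2068 through November 2071 contribute their day counts.
Then 1 day into December 2071.
Total: 19 + 31 + 29 + 31 + 30 + 31 + 30 + 31 + 31 + 30 + 31 + 30 + 31 + 31 + 28 + 31 + 30 + 31 + 30 + 31 + 31 + 30 + 31 + 30 + 31 + 31 + 28 + 31 + 30 + 31 + 30 + 31 + 31 + 30 + 31 + 30 + 31 + 31 + 28 + 31 + 30 + 31 + 30 + 31 + 31 + 30 + 31 + 30 + 1 = 1450.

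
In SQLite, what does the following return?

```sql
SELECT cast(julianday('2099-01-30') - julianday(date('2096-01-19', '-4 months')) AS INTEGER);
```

1229

Adding -4 months to 2096-01-19 gives 2095-09-19.
11 days remain in September 2095 after the 19th (30 − 19).
Full months from October 2095 through December 2098 contribute their day counts.
Then 30 days into January 2099.
Total: 11 + 31 + 30 + 31 + 31 + 29 + 31 + 30 + 31 + 30 + 31 + 31 + 30 + 31 + 30 + 31 + 31 + 28 + 31 + 30 + 31 + 30 + 31 + 31 + 30 + 31 + 30 + 31 + 31 + 28 + 31 + 30 + 31 + 30 + 31 + 31 + 30 + 31 + 30 + 31 + 30 = 1229.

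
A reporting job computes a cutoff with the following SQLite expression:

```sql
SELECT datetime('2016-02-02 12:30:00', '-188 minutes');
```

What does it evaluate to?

188 minutes = 3h 8m; -188 minutes from 2016-02-02 12:30:00 is 2016-02-02 09:22:00.

2016-02-02 09:22:00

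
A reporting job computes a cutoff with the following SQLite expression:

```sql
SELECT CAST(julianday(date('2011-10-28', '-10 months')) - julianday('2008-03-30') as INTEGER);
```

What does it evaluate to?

1003

Adding -10 months to 2011-10-28 gives 2010-12-28.
1 day remains in March 2008 after the 30th (31 − 30).
Full months from April 2008 through November 2010 contribute their day counts.
Then 28 days into December 2010.
Total: 1 + 30 + 31 + 30 + 31 + 31 + 30 + 31 + 30 + 31 + 31 + 28 + 31 + 30 + 31 + 30 + 31 + 31 + 30 + 31 + 30 + 31 + 31 + 28 + 31 + 30 + 31 + 30 + 31 + 31 + 30 + 31 + 30 + 28 = 1003.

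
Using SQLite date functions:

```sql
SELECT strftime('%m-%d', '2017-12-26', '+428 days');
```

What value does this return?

First apply '+428 days': 2017-12-26 → 2019-02-27.
`%m-%d` extracts the month-day: 02-27.

02-27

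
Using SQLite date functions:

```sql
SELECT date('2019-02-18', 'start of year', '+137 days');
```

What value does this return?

`start of year` rewinds 2019-02-18 to 2019-01-01.
Applying '+137 days' to 2019-01-01: counting 137 days forward gives 2019-05-18.

2019-05-18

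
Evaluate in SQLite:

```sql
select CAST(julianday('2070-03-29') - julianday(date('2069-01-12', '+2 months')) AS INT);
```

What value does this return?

382

Adding +2 months to 2069-01-12 gives 2069-03-12.
19 days remain in March 2069 after the 12th (31 − 12).
Full months from April 2069 through February 2070 contribute their day counts.
Then 29 days into March 2070.
Total: 19 + 30 + 31 + 30 + 31 + 31 + 30 + 31 + 30 + 31 + 31 + 28 + 29 = 382.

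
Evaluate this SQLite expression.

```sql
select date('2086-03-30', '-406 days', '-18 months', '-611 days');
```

Applying '-406 days' to 2086-03-30: counting 406 days back gives 2085-02-17.
Adding -18 months to 2085-02-17 gives 2083-08-17.
Applying '-611 days' to 2083-08-17: counting 611 days back gives 2081-12-14.

2081-12-14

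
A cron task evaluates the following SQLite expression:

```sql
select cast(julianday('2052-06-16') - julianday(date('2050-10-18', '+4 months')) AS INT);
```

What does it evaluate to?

484

Adding +4 months to 2050-10-18 gives 2051-02-18.
10 days remain in February 2051 after the 18th (28 − 18).
Full months from March 2051 through May 2052 contribute their day counts.
Then 16 days into June 2052.
Total: 10 + 31 + 30 + 31 + 30 + 31 + 31 + 30 + 31 + 30 + 31 + 31 + 29 + 31 + 30 + 31 + 16 = 484.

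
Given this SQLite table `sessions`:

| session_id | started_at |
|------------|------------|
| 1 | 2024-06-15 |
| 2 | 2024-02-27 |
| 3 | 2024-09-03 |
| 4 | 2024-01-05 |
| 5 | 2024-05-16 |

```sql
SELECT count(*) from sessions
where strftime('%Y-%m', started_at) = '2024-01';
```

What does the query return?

1

Rows with year-month 2024-01: 2024-01-05 → 1.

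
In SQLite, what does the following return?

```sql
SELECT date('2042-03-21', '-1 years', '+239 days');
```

Adding -1 year to 2042-03-21 gives 2041-03-21.
Applying '+239 days' to 2041-03-21: counting 239 days forward gives 2041-11-15.

2041-11-15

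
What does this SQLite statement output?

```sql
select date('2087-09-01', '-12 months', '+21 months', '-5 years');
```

Adding -12 months to 2087-09-01 gives 2086-09-01.
Adding +21 months to 2086-09-01 gives 2088-06-01.
Adding -5 years to 2088-06-01 gives 2083-06-01.

2083-06-01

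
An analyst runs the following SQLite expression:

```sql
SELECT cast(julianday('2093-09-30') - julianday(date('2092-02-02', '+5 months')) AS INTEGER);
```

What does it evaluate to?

455

Adding +5 months to 2092-02-02 gives 2092-07-02.
29 days remain in July 2092 after the 2nd (31 − 2).
Full months from August 2092 through August 2093 contribute their day counts.
Then 30 days into September 2093.
Total: 29 + 31 + 30 + 31 + 30 + 31 + 31 + 28 + 31 + 30 + 31 + 30 + 31 + 31 + 30 = 455.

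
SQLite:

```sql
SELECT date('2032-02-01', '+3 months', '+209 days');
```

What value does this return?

Adding +3 months to 2032-02-01 gives 2032-05-01.
Applying '+209 days' to 2032-05-01: counting 209 days forward gives 2032-11-26.

2032-11-26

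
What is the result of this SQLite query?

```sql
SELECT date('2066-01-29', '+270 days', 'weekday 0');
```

Applying '+270 days' to 2066-01-29: counting 270 days forward gives 2066-10-26.
`weekday 0` advances to the next Sunday; 2066-10-26 is a Tuesday, so it moves forward to 2066-10-31.

2066-10-31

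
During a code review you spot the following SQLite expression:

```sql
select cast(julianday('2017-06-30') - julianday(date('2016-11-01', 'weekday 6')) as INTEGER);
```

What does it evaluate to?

`weekday 6` advances to the next Saturday; 2016-11-01 is a Tuesday, so it moves forward to 2016-11-05.
25 days remain in November 2016 after the 5th (30 − 5).
Full months from December 2016 through May 2017 contribute their day counts.
Then 30 days into June 2017.
Total: 25 + 31 + 31 + 28 + 31 + 30 + 31 + 30 = 237.

237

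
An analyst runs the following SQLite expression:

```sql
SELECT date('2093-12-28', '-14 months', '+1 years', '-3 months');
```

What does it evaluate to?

Adding -14 months to 2093-12-28 gives 2092-10-28.
Adding +1 year to 2092-10-28 gives 2093-10-28.
Adding -3 months to 2093-10-28 gives 2093-07-28.

2093-07-28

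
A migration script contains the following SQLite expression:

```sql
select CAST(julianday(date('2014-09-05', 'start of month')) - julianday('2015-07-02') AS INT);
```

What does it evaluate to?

`start of month` rewinds 2014-09-05 to 2014-09-01.
29 days remain in September 2014 after the 1st (30 − 1).
Full months from October 2014 through June 2015 contribute their day counts.
Then 2 days into July 2015.
Total: 29 + 31 + 30 + 31 + 31 + 28 + 31 + 30 + 31 + 30 + 2 = 304.
The subtraction is earlier − later, so the result is −304 → -304.

-304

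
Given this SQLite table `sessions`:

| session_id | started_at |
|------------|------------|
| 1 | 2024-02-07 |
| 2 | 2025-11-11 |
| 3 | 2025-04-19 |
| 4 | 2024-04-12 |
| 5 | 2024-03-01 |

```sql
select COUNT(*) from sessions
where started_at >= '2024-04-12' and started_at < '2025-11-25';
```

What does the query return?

Rows in [2024-04-12, 2025-11-25): 2025-11-11, 2025-04-19, 2024-04-12 → 3 rows.

3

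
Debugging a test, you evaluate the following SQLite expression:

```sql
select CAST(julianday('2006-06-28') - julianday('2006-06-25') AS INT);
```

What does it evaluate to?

Both dates are in June 2006: 28 − 25 = 3.

3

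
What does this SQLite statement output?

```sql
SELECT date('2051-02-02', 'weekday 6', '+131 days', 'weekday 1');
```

2051-06-19

`weekday 6` advances to the next Saturday; 2051-02-02 is a Thursday, so it moves forward to 2051-02-04.
Applying '+131 days' to 2051-02-04: counting 131 days forward gives 2051-06-15.
`weekday 1` advances to the next Monday; 2051-06-15 is a Thursday, so it moves forward to 2051-06-19.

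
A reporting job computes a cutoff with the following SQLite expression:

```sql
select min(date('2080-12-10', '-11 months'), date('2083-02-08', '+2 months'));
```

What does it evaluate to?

2080-01-10

date('2080-12-10', '-11 months') → 2080-01-10.
date('2083-02-08', '+2 months') → 2083-04-08.
Earlier of the two is 2080-01-10.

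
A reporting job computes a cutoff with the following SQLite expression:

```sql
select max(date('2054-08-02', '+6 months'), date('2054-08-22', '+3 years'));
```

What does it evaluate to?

2057-08-22

date('2054-08-02', '+6 months') → 2055-02-02.
date('2054-08-22', '+3 years') → 2057-08-22.
Later of the two is 2057-08-22.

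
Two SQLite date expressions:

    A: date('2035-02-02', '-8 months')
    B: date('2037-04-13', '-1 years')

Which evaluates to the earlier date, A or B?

A

A = 2034-06-02.
B = 2036-04-13.
A is earlier.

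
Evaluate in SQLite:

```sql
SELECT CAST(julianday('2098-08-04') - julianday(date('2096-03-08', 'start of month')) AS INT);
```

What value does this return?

886

`start of month` rewinds 2096-03-08 to 2096-03-01.
30 days remain in March 2096 after the 1st (31 − 1).
Full months from April 2096 through July 2098 contribute their day counts.
Then 4 days into August 2098.
Total: 30 + 30 + 31 + 30 + 31 + 31 + 30 + 31 + 30 + 31 + 31 + 28 + 31 + 30 + 31 + 30 + 31 + 31 + 30 + 31 + 30 + 31 + 31 + 28 + 31 + 30 + 31 + 30 + 31 + 4 = 886.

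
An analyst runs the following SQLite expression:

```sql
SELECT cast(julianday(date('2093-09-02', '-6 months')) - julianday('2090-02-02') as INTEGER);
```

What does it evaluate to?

1124

Adding -6 months to 2093-09-02 gives 2093-03-02.
26 days remain in February 2090 after the 2nd (28 − 2).
Full months from March 2090 through February 2093 contribute their day counts.
Then 2 days into March 2093.
Total: 26 + 31 + 30 + 31 + 30 + 31 + 31 + 30 + 31 + 30 + 31 + 31 + 28 + 31 + 30 + 31 + 30 + 31 + 31 + 30 + 31 + 30 + 31 + 31 + 29 + 31 + 30 + 31 + 30 + 31 + 31 + 30 + 31 + 30 + 31 + 31 + 28 + 2 = 1124.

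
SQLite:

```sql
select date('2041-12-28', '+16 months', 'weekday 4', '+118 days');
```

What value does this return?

2043-08-26

Adding +16 months to 2041-12-28 gives 2043-04-28.
`weekday 4` advances to the next Thursday; 2043-04-28 is a Tuesday, so it moves forward to 2043-04-30.
Applying '+118 days' to 2043-04-30: counting 118 days forward gives 2043-08-26.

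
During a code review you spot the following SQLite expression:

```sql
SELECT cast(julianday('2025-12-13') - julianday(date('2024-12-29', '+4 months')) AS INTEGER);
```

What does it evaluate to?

Adding +4 months to 2024-12-29 gives 2025-04-29.
1 day remains in April 2025 after the 29th (30 − 29).
Full months from May 2025 through November 2025 contribute their day counts.
Then 13 days into December 2025.
Total: 1 + 31 + 30 + 31 + 31 + 30 + 31 + 30 + 13 = 228.

228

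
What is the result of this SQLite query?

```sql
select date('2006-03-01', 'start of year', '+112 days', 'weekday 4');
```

`start of year` rewinds 2006-03-01 to 2006-01-01.
Applying '+112 days' to 2006-01-01: counting 112 days forward gives 2006-04-23.
`weekday 4` advances to the next Thursday; 2006-04-23 is a Sunday, so it moves forward to 2006-04-27.

2006-04-27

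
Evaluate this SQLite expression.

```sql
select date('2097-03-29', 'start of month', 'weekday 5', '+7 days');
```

`start of month` rewinds 2097-03-29 to 2097-03-01.
`weekday 5` advances to the next Friday; 2097-03-01 is already a Friday, so it stays at 2097-03-01.
Advancing 7 more days within March lands on 2097-03-08.

2097-03-08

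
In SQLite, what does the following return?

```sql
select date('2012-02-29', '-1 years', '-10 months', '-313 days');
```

Adding -1 year to 2012-02-29 targets 2011-02-29, but 2011 is not a leap year, so SQLite normalizes to 2011-03-01.
Adding -10 months to 2011-03-01 gives 2010-05-01.
Applying '-313 days' to 2010-05-01: counting 313 days back gives 2009-06-22.

2009-06-22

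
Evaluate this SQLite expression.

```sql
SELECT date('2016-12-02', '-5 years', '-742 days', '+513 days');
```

2011-04-17

Adding -5 years to 2016-12-02 gives 2011-12-02.
Applying '-742 days' to 2011-12-02: counting 742 days back gives 2009-11-20.
Applying '+513 days' to 2009-11-20: counting 513 days forward gives 2011-04-17.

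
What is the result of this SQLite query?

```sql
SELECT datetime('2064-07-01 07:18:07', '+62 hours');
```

2064-07-03 21:18:07

+62 hours from 2064-07-01 07:18:07 is 2064-07-03 21:18:07 (crosses midnight).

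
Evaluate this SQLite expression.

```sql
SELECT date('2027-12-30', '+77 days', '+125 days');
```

2028-07-19

Applying '+77 days' to 2027-12-30: counting 77 days forward gives 2028-03-16.
Applying '+125 days' to 2028-03-16: counting 125 days forward gives 2028-07-19.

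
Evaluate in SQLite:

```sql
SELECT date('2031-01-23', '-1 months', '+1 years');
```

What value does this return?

Adding -1 month to 2031-01-23 gives 2030-12-23.
Adding +1 year to 2030-12-23 gives 2031-12-23.

2031-12-23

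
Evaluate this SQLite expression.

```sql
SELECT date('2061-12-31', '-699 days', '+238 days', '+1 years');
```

2061-09-26

Applying '-699 days' to 2061-12-31: counting 699 days back gives 2060-02-01.
Applying '+238 days' to 2060-02-01: counting 238 days forward gives 2060-09-26.
Adding +1 year to 2060-09-26 gives 2061-09-26.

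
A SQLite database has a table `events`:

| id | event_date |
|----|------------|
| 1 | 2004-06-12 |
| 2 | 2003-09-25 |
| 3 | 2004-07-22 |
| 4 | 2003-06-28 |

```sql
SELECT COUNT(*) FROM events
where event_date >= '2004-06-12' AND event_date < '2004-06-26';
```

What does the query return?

1

Rows in [2004-06-12, 2004-06-26): 2004-06-12 → 1 row.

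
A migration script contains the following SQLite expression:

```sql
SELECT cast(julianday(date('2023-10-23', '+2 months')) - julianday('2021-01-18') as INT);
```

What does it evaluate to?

1069

Adding +2 months to 2023-10-23 gives 2023-12-23.
13 days remain in January 2021 after the 18th (31 − 18).
Full months from February 2021 through November 2023 contribute their day counts.
Then 23 days into December 2023.
Total: 13 + 28 + 31 + 30 + 31 + 30 + 31 + 31 + 30 + 31 + 30 + 31 + 31 + 28 + 31 + 30 + 31 + 30 + 31 + 31 + 30 + 31 + 30 + 31 + 31 + 28 + 31 + 30 + 31 + 30 + 31 + 31 + 30 + 31 + 30 + 23 = 1069.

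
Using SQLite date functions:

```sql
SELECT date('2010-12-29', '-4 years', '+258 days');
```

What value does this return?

Adding -4 years to 2010-12-29 gives 2006-12-29.
Applying '+258 days' to 2006-12-29: counting 258 days forward gives 2007-09-13.

2007-09-13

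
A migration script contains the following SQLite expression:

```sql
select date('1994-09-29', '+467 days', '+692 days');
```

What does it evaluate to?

1997-12-01

Applying '+467 days' to 1994-09-29: counting 467 days forward gives 1996-01-09.
Applying '+692 days' to 1996-01-09: counting 692 days forward gives 1997-12-01.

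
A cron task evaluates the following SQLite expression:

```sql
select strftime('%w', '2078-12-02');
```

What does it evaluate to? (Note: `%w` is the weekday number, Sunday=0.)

5

2078-12-02 is a Friday; with Sunday=0 that is 5.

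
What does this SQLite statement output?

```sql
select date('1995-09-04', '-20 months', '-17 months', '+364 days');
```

Adding -20 months to 1995-09-04 gives 1994-01-04.
Adding -17 months to 1994-01-04 gives 1992-08-04.
Applying '+364 days' to 1992-08-04: counting 364 days forward gives 1993-08-03.

1993-08-03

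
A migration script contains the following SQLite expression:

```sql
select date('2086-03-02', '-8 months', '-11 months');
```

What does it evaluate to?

Adding -8 months to 2086-03-02 gives 2085-07-02.
Adding -11 months to 2085-07-02 gives 2084-08-02.

2084-08-02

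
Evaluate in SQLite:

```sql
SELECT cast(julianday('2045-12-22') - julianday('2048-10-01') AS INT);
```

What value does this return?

9 days remain in December 2045 after the 22nd (31 − 22).
Full months from January 2046 through September 2048 contribute their day counts.
Then 1 day into October 2048.
Total: 9 + 31 + 28 + 31 + 30 + 31 + 30 + 31 + 31 + 30 + 31 + 30 + 31 + 31 + 28 + 31 + 30 + 31 + 30 + 31 + 31 + 30 + 31 + 30 + 31 + 31 + 29 + 31 + 30 + 31 + 30 + 31 + 31 + 30 + 1 = 1014.
The subtraction is earlier − later, so the result is −1014 → -1014.

-1014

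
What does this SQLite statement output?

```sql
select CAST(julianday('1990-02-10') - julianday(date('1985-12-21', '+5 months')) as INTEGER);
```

Adding +5 months to 1985-12-21 gives 1986-05-21.
10 days remain in May 1986 after the 21st (31 − 21).
Full months from June 1986 through January 1990 contribute their day counts.
Then 10 days into February 1990.
Total: 10 + 30 + 31 + 31 + 30 + 31 + 30 + 31 + 31 + 28 + 31 + 30 + 31 + 30 + 31 + 31 + 30 + 31 + 30 + 31 + 31 + 29 + 31 + 30 + 31 + 30 + 31 + 31 + 30 + 31 + 30 + 31 + 31 + 28 + 31 + 30 + 31 + 30 + 31 + 31 + 30 + 31 + 30 + 31 + 31 + 10 = 1361.

1361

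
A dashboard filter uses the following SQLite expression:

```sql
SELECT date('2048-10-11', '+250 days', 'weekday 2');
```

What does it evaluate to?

Applying '+250 days' to 2048-10-11: counting 250 days forward gives 2049-06-18.
`weekday 2` advances to the next Tuesday; 2049-06-18 is a Friday, so it moves forward to 2049-06-22.

2049-06-22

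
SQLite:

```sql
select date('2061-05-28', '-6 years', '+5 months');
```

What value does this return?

Adding -6 years to 2061-05-28 gives 2055-05-28.
Adding +5 months to 2055-05-28 gives 2055-10-28.

2055-10-28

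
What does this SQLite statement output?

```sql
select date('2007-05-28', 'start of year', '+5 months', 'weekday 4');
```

2007-06-07

`start of year` rewinds 2007-05-28 to 2007-01-01.
Adding +5 months to 2007-01-01 gives 2007-06-01.
`weekday 4` advances to the next Thursday; 2007-06-01 is a Friday, so it moves forward to 2007-06-07.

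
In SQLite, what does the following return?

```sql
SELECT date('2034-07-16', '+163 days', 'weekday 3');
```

2034-12-27

Applying '+163 days' to 2034-07-16: counting 163 days forward gives 2034-12-26.
`weekday 3` advances to the next Wednesday; 2034-12-26 is a Tuesday, so it moves forward to 2034-12-27.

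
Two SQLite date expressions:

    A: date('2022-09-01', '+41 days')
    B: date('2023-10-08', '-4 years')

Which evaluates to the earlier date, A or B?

B

A = 2022-10-12.
B = 2019-10-08.
B is earlier.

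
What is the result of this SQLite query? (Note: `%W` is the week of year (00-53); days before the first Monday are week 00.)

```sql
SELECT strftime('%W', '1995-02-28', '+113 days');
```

First apply '+113 days': 1995-02-28 → 1995-06-21.
1995-06-21 is a Wednesday. SQLite's %W counts Mondays since the year started; the result is 25.

25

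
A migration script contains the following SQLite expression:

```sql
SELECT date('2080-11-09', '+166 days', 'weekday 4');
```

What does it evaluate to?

2081-04-24

Applying '+166 days' to 2080-11-09: counting 166 days forward gives 2081-04-24.
`weekday 4` advances to the next Thursday; 2081-04-24 is already a Thursday, so it stays at 2081-04-24.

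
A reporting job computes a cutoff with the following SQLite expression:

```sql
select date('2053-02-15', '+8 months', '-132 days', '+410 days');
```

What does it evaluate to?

Adding +8 months to 2053-02-15 gives 2053-10-15.
Applying '-132 days' to 2053-10-15: counting 132 days back gives 2053-06-05.
Applying '+410 days' to 2053-06-05: counting 410 days forward gives 2054-07-20.

2054-07-20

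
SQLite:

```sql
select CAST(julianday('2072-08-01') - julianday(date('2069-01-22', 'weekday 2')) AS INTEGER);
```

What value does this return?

1287

`weekday 2` advances to the next Tuesday; 2069-01-22 is already a Tuesday, so it stays at 2069-01-22.
9 days remain in January 2069 after the 22nd (31 − 22).
Full months from February 2069 through July 2072 contribute their day counts.
Then 1 day into August 2072.
Total: 9 + 28 + 31 + 30 + 31 + 30 + 31 + 31 + 30 + 31 + 30 + 31 + 31 + 28 + 31 + 30 + 31 + 30 + 31 + 31 + 30 + 31 + 30 + 31 + 31 + 28 + 31 + 30 + 31 + 30 + 31 + 31 + 30 + 31 + 30 + 31 + 31 + 29 + 31 + 30 + 31 + 30 + 31 + 1 = 1287.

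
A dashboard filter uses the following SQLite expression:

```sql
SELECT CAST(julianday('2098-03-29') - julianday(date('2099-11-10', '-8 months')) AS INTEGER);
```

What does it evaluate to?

Adding -8 months to 2099-11-10 gives 2099-03-10.
2 days remain in March 2098 after the 29th (31 − 29).
Full months from April 2098 through February 2099 contribute their day counts.
Then 10 days into March 2099.
Total: 2 + 30 + 31 + 30 + 31 + 31 + 30 + 31 + 30 + 31 + 31 + 28 + 10 = 346.
The subtraction is earlier − later, so the result is −346 → -346.

-346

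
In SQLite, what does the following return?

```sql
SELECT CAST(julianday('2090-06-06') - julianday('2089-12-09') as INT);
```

22 days remain in December 2089 after the 9th (31 − 9).
January 2090: 31 days.
February 2090: 28 days.
March 2090: 31 days.
April 2090: 30 days.
May 2090: 31 days.
Then 6 days into June 2090.
Total: 22 + 31 + 28 + 31 + 30 + 31 + 6 = 179.

179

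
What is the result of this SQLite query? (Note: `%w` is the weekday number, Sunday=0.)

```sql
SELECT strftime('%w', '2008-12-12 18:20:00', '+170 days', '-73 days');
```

4

First apply '+170 days', '-73 days': 2008-12-12 18:20:00 → 2009-03-19 18:20:00.
2009-03-19 is a Thursday; with Sunday=0 that is 4.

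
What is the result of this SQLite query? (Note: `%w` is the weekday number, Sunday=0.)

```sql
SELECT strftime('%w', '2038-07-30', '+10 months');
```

1

First apply '+10 months': 2038-07-30 → 2039-05-30.
2039-05-30 is a Monday; with Sunday=0 that is 1.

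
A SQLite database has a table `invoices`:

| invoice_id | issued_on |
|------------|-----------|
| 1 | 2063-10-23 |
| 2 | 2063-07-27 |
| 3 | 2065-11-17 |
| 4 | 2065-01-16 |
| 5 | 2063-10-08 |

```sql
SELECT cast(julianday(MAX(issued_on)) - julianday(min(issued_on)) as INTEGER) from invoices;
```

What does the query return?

MIN = 2063-07-27, MAX = 2065-11-17.
4 days remain in July 2063 after the 27th (31 − 27).
Full months from August 2063 through October 2065 contribute their day counts.
Then 17 days into November 2065.
Total: 4 + 31 + 30 + 31 + 30 + 31 + 31 + 29 + 31 + 30 + 31 + 30 + 31 + 31 + 30 + 31 + 30 + 31 + 31 + 28 + 31 + 30 + 31 + 30 + 31 + 31 + 30 + 31 + 17 = 844.

844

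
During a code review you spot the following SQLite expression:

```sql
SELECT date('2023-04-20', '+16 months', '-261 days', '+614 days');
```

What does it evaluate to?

Adding +16 months to 2023-04-20 gives 2024-08-20.
Applying '-261 days' to 2024-08-20: counting 261 days back gives 2023-12-03.
Applying '+614 days' to 2023-12-03: counting 614 days forward gives 2025-08-08.

2025-08-08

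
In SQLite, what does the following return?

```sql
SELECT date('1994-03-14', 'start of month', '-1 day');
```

1994-02-28

`start of month` rewinds 1994-03-14 to 1994-03-01.
Going back 1 day from 1994-03-01 reaches 1994-02-28 (last day of February, 28 days).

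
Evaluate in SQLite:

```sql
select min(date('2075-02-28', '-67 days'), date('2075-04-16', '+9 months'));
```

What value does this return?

date('2075-02-28', '-67 days') → 2074-12-23.
date('2075-04-16', '+9 months') → 2076-01-16.
Earlier of the two is 2074-12-23.

2074-12-23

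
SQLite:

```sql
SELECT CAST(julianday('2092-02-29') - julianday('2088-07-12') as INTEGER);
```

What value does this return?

1327

19 days remain in July 2088 after the 12th (31 − 12).
Full months from August 2088 through January 2092 contribute their day counts.
Then 29 days into February 2092.
Total: 19 + 31 + 30 + 31 + 30 + 31 + 31 + 28 + 31 + 30 + 31 + 30 + 31 + 31 + 30 + 31 + 30 + 31 + 31 + 28 + 31 + 30 + 31 + 30 + 31 + 31 + 30 + 31 + 30 + 31 + 31 + 28 + 31 + 30 + 31 + 30 + 31 + 31 + 30 + 31 + 30 + 31 + 31 + 29 = 1327.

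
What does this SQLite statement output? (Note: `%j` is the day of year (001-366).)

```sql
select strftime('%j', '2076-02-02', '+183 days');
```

First apply '+183 days': 2076-02-02 → 2076-08-03.
Day-of-year for 2076-08-03: days since 2076-01-01 inclusive = 216, zero-padded to 216.

216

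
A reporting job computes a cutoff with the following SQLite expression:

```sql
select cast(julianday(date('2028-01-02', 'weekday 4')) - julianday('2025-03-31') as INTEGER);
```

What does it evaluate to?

1011

`weekday 4` advances to the next Thursday; 2028-01-02 is a Sunday, so it moves forward to 2028-01-06.
0 days remain in March 2025 after the 31st (31 − 31).
Full months from April 2025 through December 2027 contribute their day counts.
Then 6 days into January 2028.
Total: 0 + 30 + 31 + 30 + 31 + 31 + 30 + 31 + 30 + 31 + 31 + 28 + 31 + 30 + 31 + 30 + 31 + 31 + 30 + 31 + 30 + 31 + 31 + 28 + 31 + 30 + 31 + 30 + 31 + 31 + 30 + 31 + 30 + 31 + 6 = 1011.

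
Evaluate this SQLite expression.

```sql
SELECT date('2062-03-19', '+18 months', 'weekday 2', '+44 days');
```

Adding +18 months to 2062-03-19 gives 2063-09-19.
`weekday 2` advances to the next Tuesday; 2063-09-19 is a Wednesday, so it moves forward to 2063-09-25.
Applying '+44 days' to 2063-09-25: counting 44 days forward gives 2063-11-08.

2063-11-08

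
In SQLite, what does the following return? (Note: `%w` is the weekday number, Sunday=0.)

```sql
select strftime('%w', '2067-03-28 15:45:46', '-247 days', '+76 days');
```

5

First apply '-247 days', '+76 days': 2067-03-28 15:45:46 → 2066-10-08 15:45:46.
2066-10-08 is a Friday; with Sunday=0 that is 5.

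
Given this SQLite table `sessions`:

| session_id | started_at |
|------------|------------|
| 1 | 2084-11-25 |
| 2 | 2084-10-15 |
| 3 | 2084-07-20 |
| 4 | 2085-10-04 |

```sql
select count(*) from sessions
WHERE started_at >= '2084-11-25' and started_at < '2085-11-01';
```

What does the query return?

Rows in [2084-11-25, 2085-11-01): 2084-11-25, 2085-10-04 → 2 rows.

2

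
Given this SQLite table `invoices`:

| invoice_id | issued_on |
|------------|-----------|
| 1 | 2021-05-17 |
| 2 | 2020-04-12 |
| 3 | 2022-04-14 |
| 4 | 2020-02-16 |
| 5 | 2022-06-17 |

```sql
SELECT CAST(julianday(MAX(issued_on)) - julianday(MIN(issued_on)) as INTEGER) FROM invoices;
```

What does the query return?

MIN = 2020-02-16, MAX = 2022-06-17.
13 days remain in February 2020 after the 16th (29 − 16).
Full months from March 2020 through May 2022 contribute their day counts.
Then 17 days into June 2022.
Total: 13 + 31 + 30 + 31 + 30 + 31 + 31 + 30 + 31 + 30 + 31 + 31 + 28 + 31 + 30 + 31 + 30 + 31 + 31 + 30 + 31 + 30 + 31 + 31 + 28 + 31 + 30 + 31 + 17 = 852.

852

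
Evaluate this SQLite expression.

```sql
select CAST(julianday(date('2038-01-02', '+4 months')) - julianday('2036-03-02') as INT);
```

Adding +4 months to 2038-01-02 gives 2038-05-02.
29 days remain in March 2036 after the 2nd (31 − 2).
Full months from April 2036 through April 2038 contribute their day counts.
Then 2 days into May 2038.
Total: 29 + 30 + 31 + 30 + 31 + 31 + 30 + 31 + 30 + 31 + 31 + 28 + 31 + 30 + 31 + 30 + 31 + 31 + 30 + 31 + 30 + 31 + 31 + 28 + 31 + 30 + 2 = 791.

791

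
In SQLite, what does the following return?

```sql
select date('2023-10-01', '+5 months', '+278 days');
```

Adding +5 months to 2023-10-01 gives 2024-03-01.
Applying '+278 days' to 2024-03-01: counting 278 days forward gives 2024-12-04.

2024-12-04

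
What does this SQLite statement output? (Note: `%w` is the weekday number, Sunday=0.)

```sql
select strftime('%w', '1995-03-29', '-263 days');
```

First apply '-263 days': 1995-03-29 → 1994-07-09.
1994-07-09 is a Saturday; with Sunday=0 that is 6.

6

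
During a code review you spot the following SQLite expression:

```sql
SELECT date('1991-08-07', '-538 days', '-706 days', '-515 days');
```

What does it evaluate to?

1986-10-13

Applying '-538 days' to 1991-08-07: counting 538 days back gives 1990-02-15.
Applying '-706 days' to 1990-02-15: counting 706 days back gives 1988-03-11.
Applying '-515 days' to 1988-03-11: counting 515 days back gives 1986-10-13.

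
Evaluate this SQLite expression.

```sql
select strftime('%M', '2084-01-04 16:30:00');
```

30

`%M` extracts the 2-digit minute: 30.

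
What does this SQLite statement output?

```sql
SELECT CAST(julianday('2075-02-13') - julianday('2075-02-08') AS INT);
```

5

Both dates are in February 2075: 13 − 8 = 5.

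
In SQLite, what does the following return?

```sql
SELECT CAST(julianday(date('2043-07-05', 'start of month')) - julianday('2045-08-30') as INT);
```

-791

`start of month` rewinds 2043-07-05 to 2043-07-01.
30 days remain in July 2043 after the 1st (31 − 1).
Full months from August 2043 through July 2045 contribute their day counts.
Then 30 days into August 2045.
Total: 30 + 31 + 30 + 31 + 30 + 31 + 31 + 29 + 31 + 30 + 31 + 30 + 31 + 31 + 30 + 31 + 30 + 31 + 31 + 28 + 31 + 30 + 31 + 30 + 31 + 30 = 791.
The subtraction is earlier − later, so the result is −791 → -791.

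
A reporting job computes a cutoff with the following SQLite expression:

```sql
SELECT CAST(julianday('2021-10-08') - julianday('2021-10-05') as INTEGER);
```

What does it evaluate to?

3

Both dates are in October 2021: 8 − 5 = 3.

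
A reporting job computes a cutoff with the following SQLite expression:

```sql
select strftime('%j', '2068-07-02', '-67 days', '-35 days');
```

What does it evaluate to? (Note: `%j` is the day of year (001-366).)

First apply '-67 days', '-35 days': 2068-07-02 → 2068-03-22.
Day-of-year for 2068-03-22: days since 2068-01-01 inclusive = 82, zero-padded to 082.

082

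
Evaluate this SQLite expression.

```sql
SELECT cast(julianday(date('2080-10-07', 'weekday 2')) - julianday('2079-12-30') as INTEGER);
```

`weekday 2` advances to the next Tuesday; 2080-10-07 is a Monday, so it moves forward to 2080-10-08.
1 day remains in December 2079 after the 30th (31 − 30).
Full months from January 2080 through September 2080 contribute their day counts.
Then 8 days into October 2080.
Total: 1 + 31 + 29 + 31 + 30 + 31 + 30 + 31 + 31 + 30 + 8 = 283.

283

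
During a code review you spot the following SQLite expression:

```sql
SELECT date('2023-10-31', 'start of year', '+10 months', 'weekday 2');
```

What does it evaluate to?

`start of year` rewinds 2023-10-31 to 2023-01-01.
Adding +10 months to 2023-01-01 gives 2023-11-01.
`weekday 2` advances to the next Tuesday; 2023-11-01 is a Wednesday, so it moves forward to 2023-11-07.

2023-11-07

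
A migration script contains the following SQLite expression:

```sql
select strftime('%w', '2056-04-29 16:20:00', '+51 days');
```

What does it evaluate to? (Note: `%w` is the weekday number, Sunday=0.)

First apply '+51 days': 2056-04-29 16:20:00 → 2056-06-19 16:20:00.
2056-06-19 is a Monday; with Sunday=0 that is 1.

1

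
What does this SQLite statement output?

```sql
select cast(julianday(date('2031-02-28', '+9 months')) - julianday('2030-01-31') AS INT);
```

Adding +9 months to 2031-02-28 gives 2031-11-28.
0 days remain in January 2030 after the 31st (31 − 31).
Full months from February 2030 through October 2031 contribute their day counts.
Then 28 days into November 2031.
Total: 0 + 28 + 31 + 30 + 31 + 30 + 31 + 31 + 30 + 31 + 30 + 31 + 31 + 28 + 31 + 30 + 31 + 30 + 31 + 31 + 30 + 31 + 28 = 666.

666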